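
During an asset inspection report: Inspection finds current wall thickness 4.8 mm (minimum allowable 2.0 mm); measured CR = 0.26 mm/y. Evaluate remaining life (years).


Apply the remaining-life relation: RL = (t_current − t_min) / CR
RL = (4.8 − 2.0) / 0.26 = 2.8 / 0.26 = 10.8 years

10.8 years


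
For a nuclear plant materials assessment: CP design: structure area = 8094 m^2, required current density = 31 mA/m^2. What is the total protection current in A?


I = area * current density, then convert mA → A (÷1000)
I = 8094 * 31 / 1000 = 250.91 A

250.91 A


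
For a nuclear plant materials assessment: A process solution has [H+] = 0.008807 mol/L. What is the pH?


pH = −log10[H+]
pH = −log10(0.008807) = 2.06

2.06


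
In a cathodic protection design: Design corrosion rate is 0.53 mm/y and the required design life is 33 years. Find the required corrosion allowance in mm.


Corrosion allowance = CR × design life
CA = 0.53 * 33 = 17.49 mm

17.49 mm


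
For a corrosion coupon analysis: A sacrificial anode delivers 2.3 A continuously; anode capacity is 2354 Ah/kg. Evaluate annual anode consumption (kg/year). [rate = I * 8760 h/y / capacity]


Annual consumption = current * hours per year / capacity
Rate = 2.3 * 8760 / 2354 = 8.6 kg/year

8.6 kg/year


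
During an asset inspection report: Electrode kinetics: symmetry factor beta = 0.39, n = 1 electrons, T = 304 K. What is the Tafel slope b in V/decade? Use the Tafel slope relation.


Apply the Tafel slope relation: b = 2.303*R*T/(beta*n*F)
Numerator: 2.303 * 8.314 * 304 = 5820.73
Denominator: 0.39 * 1 * 96485 = 37629.15
b = 5820.73 / 37629.15 = 0.1547 V/decade

0.1547 V/decade


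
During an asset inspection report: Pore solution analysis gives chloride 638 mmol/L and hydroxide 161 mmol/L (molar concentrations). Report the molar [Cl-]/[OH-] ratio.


Threshold parameter = [Cl-] / [OH-] (molar basis; both in mmol/L, so units cancel)
Ratio = 638 / 161 = 3.96

3.96


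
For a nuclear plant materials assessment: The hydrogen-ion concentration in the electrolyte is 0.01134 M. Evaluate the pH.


pH = −log10[H+]
pH = −log10(0.01134) = 1.95

1.95


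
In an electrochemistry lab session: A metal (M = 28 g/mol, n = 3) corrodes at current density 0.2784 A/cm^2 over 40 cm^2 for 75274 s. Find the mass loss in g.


Apply Faraday's law: m = i*A*t*M / (n*F)
Total charge passed Q = i*A*t = 0.2784*40*75274 = 838251.264 C
m = Q*M/(n*F) = 838251.264*28/(3*96485) = 81.087 g

81.087 g


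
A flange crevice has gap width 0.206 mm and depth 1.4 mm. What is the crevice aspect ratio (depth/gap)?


Aspect ratio = depth / gap
Ratio = 1.4 / 0.206 = 6.8

6.8


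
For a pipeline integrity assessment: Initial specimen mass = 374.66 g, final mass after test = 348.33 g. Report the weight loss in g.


Weight loss = initial − final
WL = 374.66 − 348.33 = 26.33 g

26.33 g


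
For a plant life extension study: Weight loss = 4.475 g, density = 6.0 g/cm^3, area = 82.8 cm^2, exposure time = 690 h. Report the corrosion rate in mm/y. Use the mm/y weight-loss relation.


Apply the mm/y weight-loss relation: CR = 87600 * W / (D * A * T)
Numerator: 87600 * 4.475 = 392010.0
Denominator: 6.0 * 82.8 * 690 = 342792.0
CR = 392010.0 / 342792.0 = 1.1436 mm/y

1.1436 mm/y


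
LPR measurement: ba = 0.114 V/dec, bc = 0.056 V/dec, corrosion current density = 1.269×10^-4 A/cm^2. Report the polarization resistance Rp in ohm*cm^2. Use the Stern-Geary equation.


Apply the Stern-Geary equation: Rp = ba*bc / (2.303*icorr*(ba+bc))
ba*bc = 0.114*0.056 = 0.006384
ba+bc = 0.17; 2.303*icorr*(ba+bc) = 2.303*1.269×10^-4*0.17 = 4.9682619×10^-5
Rp = 0.006384 / 4.9682619×10^-5 = 128.5 ohm*cm^2

128.5 ohm*cm^2


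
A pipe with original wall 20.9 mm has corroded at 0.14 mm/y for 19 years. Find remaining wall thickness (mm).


Remaining wall = original − CR × time
t = 20.9 − 0.14*19 = 20.9 − 2.66 = 18.24 mm

18.24 mm


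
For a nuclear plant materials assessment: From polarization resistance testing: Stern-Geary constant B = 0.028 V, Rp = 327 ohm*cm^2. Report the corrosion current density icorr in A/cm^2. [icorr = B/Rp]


Apply the Stern-Geary relation: icorr = B / Rp
icorr = 0.028 / 327 = 8.563×10^-5 A/cm^2

8.563×10^-5 A/cm^2


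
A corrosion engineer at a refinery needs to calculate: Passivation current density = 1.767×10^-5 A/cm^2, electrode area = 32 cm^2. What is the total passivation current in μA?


I = i_pass * A, then convert A → μA (×10^6)
I = 1.767×10^-5 * 32 * 10^6 = 565.44 μA

565.44 μA


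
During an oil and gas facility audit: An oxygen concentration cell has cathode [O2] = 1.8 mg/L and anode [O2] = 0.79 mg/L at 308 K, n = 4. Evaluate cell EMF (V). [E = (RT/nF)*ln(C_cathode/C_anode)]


Apply the Nernst concentration-cell relation: E = (RT/nF)*ln(C_cathode/C_anode)
RT/nF = 8.314*308/(4*96485) = 0.006635 V
ln(1.8/0.79) = 0.82351
E = 0.006635 * 0.82351 = 0.00546 V

0.00546 V


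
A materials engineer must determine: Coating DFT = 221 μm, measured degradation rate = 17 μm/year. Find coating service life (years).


Service life = thickness / degradation rate
Life = 221 / 17 = 13.0 years

13.0 years


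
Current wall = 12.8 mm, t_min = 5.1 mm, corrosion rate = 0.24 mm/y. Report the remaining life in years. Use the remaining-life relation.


Apply the remaining-life relation: RL = (t_current − t_min) / CR
RL = (12.8 − 5.1) / 0.24 = 7.7 / 0.24 = 32.1 years

32.1 years


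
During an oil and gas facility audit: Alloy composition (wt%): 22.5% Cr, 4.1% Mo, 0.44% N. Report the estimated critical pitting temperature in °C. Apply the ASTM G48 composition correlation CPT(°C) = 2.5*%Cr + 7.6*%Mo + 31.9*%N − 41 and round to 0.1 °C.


Apply the ASTM G48 empirical CPT estimate: CPT(°C) = 2.5*%Cr + 7.6*%Mo + 31.9*%N − 41
2.5*22.5 = 56.25; 7.6*4.1 = 31.16; 31.9*0.44 = 14.036
CPT = 56.25 + 31.16 + 14.036 − 41 = 60.446 °C
Rounded to 0.1 °C: CPT ≈ 60.4 °C

60.4 °C


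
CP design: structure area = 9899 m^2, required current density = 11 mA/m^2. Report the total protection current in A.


I = area * current density, then convert mA → A (÷1000)
I = 9899 * 11 / 1000 = 108.89 A

108.89 A


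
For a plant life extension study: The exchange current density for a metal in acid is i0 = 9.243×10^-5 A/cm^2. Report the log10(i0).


i0 = 9.243×10^-5 A/cm^2
log10(i0) = -4.034

-4.034


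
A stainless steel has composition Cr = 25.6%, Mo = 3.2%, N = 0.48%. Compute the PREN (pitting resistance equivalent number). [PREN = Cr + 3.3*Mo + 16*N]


Apply the PREN formula: PREN = Cr + 3.3*Mo + 16*N
PREN = 25.6 + 3.3*3.2 + 16*0.48
PREN = 25.6 + 10.56 + 7.68 = 43.84

43.84


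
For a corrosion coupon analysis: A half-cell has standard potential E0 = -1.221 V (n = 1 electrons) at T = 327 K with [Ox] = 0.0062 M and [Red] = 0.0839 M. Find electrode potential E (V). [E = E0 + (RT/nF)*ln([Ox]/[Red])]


Apply the Nernst equation: E = E0 + (RT/nF)*ln([Ox]/[Red])
Step 1: RT/nF = 8.314*327/(1*96485) = 0.02817721 V
Step 2: [Ox]/[Red] = 0.0062/0.0839 = 0.073897
Step 3: ln(0.073897) = -2.605083
Step 4: correction = 0.02817721 * -2.605083 = -0.073 V
E = -1.221 + -0.073 = -1.294 V

-1.294 V


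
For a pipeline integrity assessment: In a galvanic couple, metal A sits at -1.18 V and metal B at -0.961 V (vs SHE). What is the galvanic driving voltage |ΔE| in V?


Driving voltage is the absolute potential difference.
|ΔE| = |-1.18 − (-0.961)| = 0.219 V

0.219 V


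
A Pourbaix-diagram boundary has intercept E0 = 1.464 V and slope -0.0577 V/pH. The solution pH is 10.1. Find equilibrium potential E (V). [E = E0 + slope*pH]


Apply the Pourbaix line equation: E = E0 + slope*pH
E = 1.464 + (-0.0577)*10.1 = 1.464 + (-0.58277) = 0.88123 V
Rounded to 3 decimal places: E = 0.881 V

0.881 V


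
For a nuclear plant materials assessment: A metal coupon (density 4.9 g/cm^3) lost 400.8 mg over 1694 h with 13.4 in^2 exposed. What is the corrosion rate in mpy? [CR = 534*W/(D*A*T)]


Apply the mpy weight-loss relation: CR = 534 * W / (D * A * T)
Numerator: 534 * 400.8 = 214027.2
Denominator: 4.9 * 13.4 * 1694 = 111228.04
CR = 214027.2 / 111228.04 = 1.924 mpy

1.924 mpy


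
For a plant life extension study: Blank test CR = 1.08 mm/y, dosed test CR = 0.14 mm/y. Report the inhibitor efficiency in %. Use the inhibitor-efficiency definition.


Apply the inhibitor-efficiency definition: IE = (CR_blank − CR_inh)/CR_blank × 100
IE = (1.08 − 0.14) / 1.08 × 100
IE = 0.94 / 1.08 × 100 = 87.0 %

87.0 %


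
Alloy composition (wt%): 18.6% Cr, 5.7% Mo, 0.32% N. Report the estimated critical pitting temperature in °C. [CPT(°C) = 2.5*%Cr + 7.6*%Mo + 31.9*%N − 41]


Apply the ASTM G48 empirical CPT estimate: CPT(°C) = 2.5*%Cr + 7.6*%Mo + 31.9*%N − 41
2.5*18.6 = 46.5; 7.6*5.7 = 43.32; 31.9*0.32 = 10.208
CPT = 46.5 + 43.32 + 10.208 − 41 = 59.028 °C
Rounded to 0.1 °C: CPT ≈ 59.0 °C

59.0 °C


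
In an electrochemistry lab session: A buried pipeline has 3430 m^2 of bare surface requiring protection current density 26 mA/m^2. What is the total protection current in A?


I = area * current density, then convert mA → A (÷1000)
I = 3430 * 26 / 1000 = 89.18 A

89.18 A


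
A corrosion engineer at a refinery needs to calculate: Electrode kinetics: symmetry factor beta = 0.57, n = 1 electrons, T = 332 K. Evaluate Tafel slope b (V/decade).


Apply the Tafel slope relation: b = 2.303*R*T/(beta*n*F)
Numerator: 2.303 * 8.314 * 332 = 6356.85
Denominator: 0.57 * 1 * 96485 = 54996.45
b = 6356.85 / 54996.45 = 0.116 V/decade

0.116 V/decade


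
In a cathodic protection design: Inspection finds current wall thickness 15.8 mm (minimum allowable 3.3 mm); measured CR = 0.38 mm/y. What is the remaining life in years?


Apply the remaining-life relation: RL = (t_current − t_min) / CR
RL = (15.8 − 3.3) / 0.38 = 12.5 / 0.38 = 32.9 years

32.9 years


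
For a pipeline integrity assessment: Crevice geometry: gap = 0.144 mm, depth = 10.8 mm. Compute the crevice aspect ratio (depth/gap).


Aspect ratio = depth / gap
Ratio = 10.8 / 0.144 = 75.0

75.0


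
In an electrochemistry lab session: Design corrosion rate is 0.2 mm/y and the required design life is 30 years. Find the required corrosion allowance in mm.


Corrosion allowance = CR × design life
CA = 0.2 * 30 = 6.0 mm

6.0 mm


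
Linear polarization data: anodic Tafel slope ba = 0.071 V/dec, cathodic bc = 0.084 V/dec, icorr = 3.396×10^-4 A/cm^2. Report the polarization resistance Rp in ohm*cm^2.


Apply the Stern-Geary equation: Rp = ba*bc / (2.303*icorr*(ba+bc))
ba*bc = 0.071*0.084 = 0.005964
ba+bc = 0.155; 2.303*icorr*(ba+bc) = 2.303*3.396×10^-4*0.155 = 1.2122531×10^-4
Rp = 0.005964 / 1.2122531×10^-4 = 49.2 ohm*cm^2

49.2 ohm*cm^2


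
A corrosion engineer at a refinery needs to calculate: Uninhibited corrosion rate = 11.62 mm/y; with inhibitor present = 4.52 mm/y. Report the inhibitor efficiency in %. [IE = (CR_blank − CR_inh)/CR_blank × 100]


Apply the inhibitor-efficiency definition: IE = (CR_blank − CR_inh)/CR_blank × 100
IE = (11.62 − 4.52) / 11.62 × 100
IE = 7.1 / 11.62 × 100 = 61.1 %

61.1 %


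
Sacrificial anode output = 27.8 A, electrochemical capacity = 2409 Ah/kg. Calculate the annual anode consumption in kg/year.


Annual consumption = current * hours per year / capacity
Rate = 27.8 * 8760 / 2409 = 101.1 kg/year

101.1 kg/year


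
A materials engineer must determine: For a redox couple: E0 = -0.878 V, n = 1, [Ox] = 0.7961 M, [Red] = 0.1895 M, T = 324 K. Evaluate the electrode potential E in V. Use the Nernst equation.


Apply the Nernst equation: E = E0 + (RT/nF)*ln([Ox]/[Red])
Step 1: RT/nF = 8.314*324/(1*96485) = 0.0279187 V
Step 2: [Ox]/[Red] = 0.7961/0.1895 = 4.201055
Step 3: ln(4.201055) = 1.435336
Step 4: correction = 0.0279187 * 1.435336 = 0.0401 V
E = -0.878 + 0.0401 = -0.8379 V

-0.8379 V


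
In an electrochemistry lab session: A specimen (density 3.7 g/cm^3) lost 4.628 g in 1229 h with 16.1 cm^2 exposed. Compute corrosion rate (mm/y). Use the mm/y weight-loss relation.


Apply the mm/y weight-loss relation: CR = 87600 * W / (D * A * T)
Numerator: 87600 * 4.628 = 405412.8
Denominator: 3.7 * 16.1 * 1229 = 73211.53
CR = 405412.8 / 73211.53 = 5.53755 mm/y

5.53755 mm/y


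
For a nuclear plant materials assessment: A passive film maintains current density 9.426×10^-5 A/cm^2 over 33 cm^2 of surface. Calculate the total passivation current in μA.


I = i_pass * A, then convert A → μA (×10^6)
I = 9.426×10^-5 * 33 * 10^6 = 3110.58 μA

3110.58 μA


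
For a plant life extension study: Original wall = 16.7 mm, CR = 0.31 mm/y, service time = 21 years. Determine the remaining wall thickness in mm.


Remaining wall = original − CR × time
t = 16.7 − 0.31*21 = 16.7 − 6.51 = 10.19 mm

10.19 mm


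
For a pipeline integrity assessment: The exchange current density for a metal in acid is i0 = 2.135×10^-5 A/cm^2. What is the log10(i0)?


i0 = 2.135×10^-5 A/cm^2
log10(i0) = -4.671

-4.671


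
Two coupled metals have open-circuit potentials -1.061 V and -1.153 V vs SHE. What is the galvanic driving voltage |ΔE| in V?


Driving voltage is the absolute potential difference.
|ΔE| = |-1.061 − (-1.153)| = 0.092 V

0.092 V


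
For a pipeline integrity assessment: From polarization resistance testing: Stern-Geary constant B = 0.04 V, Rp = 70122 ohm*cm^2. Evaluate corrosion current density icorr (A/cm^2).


Apply the Stern-Geary relation: icorr = B / Rp
icorr = 0.04 / 70122 = 5.704×10^-7 A/cm^2

5.704×10^-7 A/cm^2


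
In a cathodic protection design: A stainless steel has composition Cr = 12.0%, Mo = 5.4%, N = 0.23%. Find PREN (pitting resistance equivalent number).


Apply the PREN formula: PREN = Cr + 3.3*Mo + 16*N
PREN = 12.0 + 3.3*5.4 + 16*0.23
PREN = 12.0 + 17.82 + 3.68 = 33.5

33.5


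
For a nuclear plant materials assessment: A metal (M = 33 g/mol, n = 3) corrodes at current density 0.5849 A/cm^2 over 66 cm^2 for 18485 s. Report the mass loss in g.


Apply Faraday's law: m = i*A*t*M / (n*F)
Total charge passed Q = i*A*t = 0.5849*66*18485 = 713583.849 C
m = Q*M/(n*F) = 713583.849*33/(3*96485) = 81.3538 g

81.3538 g


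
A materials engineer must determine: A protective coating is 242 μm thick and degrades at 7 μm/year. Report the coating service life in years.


Service life = thickness / degradation rate
Life = 242 / 7 = 34.6 years

34.6 years


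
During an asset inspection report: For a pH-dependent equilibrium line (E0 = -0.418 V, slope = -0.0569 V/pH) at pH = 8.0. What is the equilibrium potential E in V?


Apply the Pourbaix line equation: E = E0 + slope*pH
E = -0.418 + (-0.0569)*8.0 = -0.418 + (-0.4552) = -0.8732 V
Rounded to 3 decimal places: E = -0.873 V

-0.873 V


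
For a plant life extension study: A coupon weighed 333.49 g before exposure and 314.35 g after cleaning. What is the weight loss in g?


Weight loss = initial − final
WL = 333.49 − 314.35 = 19.14 g

19.14 g


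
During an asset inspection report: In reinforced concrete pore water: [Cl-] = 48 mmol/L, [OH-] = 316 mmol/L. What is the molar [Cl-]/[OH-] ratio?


Threshold parameter = [Cl-] / [OH-] (molar basis; both in mmol/L, so units cancel)
Ratio = 48 / 316 = 0.15

0.15


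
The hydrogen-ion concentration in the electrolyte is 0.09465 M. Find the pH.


pH = −log10[H+]
pH = −log10(0.09465) = 1.02

1.02


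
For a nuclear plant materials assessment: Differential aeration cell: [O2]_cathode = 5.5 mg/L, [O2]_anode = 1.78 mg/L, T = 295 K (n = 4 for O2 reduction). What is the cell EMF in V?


Apply the Nernst concentration-cell relation: E = (RT/nF)*ln(C_cathode/C_anode)
RT/nF = 8.314*295/(4*96485) = 0.00635495 V
ln(5.5/1.78) = 1.12813
E = 0.00635495 * 1.12813 = 0.00717 V

0.00717 V


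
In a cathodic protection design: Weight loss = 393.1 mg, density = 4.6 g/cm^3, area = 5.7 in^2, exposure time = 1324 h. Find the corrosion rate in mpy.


Apply the mpy weight-loss relation: CR = 534 * W / (D * A * T)
Numerator: 534 * 393.1 = 209915.4
Denominator: 4.6 * 5.7 * 1324 = 34715.28
CR = 209915.4 / 34715.28 = 6.0468 mpy

6.0468 mpy


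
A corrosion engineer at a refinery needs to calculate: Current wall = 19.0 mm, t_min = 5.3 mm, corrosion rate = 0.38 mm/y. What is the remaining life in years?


Apply the remaining-life relation: RL = (t_current − t_min) / CR
RL = (19.0 − 5.3) / 0.38 = 13.7 / 0.38 = 36.1 years

36.1 years


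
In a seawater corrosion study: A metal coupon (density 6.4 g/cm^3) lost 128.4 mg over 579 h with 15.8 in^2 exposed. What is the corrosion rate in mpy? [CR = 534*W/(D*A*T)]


Apply the mpy weight-loss relation: CR = 534 * W / (D * A * T)
Numerator: 534 * 128.4 = 68565.6
Denominator: 6.4 * 15.8 * 579 = 58548.48
CR = 68565.6 / 58548.48 = 1.171 mpy

1.171 mpy


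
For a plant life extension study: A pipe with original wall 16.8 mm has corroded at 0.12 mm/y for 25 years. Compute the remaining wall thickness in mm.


Remaining wall = original − CR × time
t = 16.8 − 0.12*25 = 16.8 − 3.0 = 13.8 mm

13.8 mm


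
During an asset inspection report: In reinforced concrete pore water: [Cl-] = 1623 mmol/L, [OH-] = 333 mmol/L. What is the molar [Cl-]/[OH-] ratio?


Threshold parameter = [Cl-] / [OH-] (molar basis; both in mmol/L, so units cancel)
Ratio = 1623 / 333 = 4.87

4.87


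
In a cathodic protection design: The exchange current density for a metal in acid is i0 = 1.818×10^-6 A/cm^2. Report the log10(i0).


i0 = 1.818×10^-6 A/cm^2
log10(i0) = -5.74

-5.74


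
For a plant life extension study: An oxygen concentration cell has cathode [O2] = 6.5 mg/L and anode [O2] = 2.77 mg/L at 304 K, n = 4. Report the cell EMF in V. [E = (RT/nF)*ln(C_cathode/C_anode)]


Apply the Nernst concentration-cell relation: E = (RT/nF)*ln(C_cathode/C_anode)
RT/nF = 8.314*304/(4*96485) = 0.00654883 V
ln(6.5/2.77) = 0.85295
E = 0.00654883 * 0.85295 = 0.00559 V

0.00559 V


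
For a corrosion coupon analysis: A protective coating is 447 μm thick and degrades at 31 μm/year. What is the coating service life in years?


Service life = thickness / degradation rate
Life = 447 / 31 = 14.4 years

14.4 years


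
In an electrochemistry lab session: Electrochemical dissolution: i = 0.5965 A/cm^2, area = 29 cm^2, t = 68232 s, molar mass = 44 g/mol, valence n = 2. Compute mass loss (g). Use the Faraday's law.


Apply Faraday's law: m = i*A*t*M / (n*F)
Total charge passed Q = i*A*t = 0.5965*29*68232 = 1180311.252 C
m = Q*M/(n*F) = 1180311.252*44/(2*96485) = 269.12834 g

269.12834 g


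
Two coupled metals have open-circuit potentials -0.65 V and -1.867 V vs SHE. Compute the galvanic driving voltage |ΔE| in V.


Driving voltage is the absolute potential difference.
|ΔE| = |-0.65 − (-1.867)| = 1.217 V

1.217 V


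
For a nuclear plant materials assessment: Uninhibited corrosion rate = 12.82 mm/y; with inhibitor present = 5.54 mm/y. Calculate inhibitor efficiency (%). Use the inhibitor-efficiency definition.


Apply the inhibitor-efficiency definition: IE = (CR_blank − CR_inh)/CR_blank × 100
IE = (12.82 − 5.54) / 12.82 × 100
IE = 7.28 / 12.82 × 100 = 56.8 %

56.8 %


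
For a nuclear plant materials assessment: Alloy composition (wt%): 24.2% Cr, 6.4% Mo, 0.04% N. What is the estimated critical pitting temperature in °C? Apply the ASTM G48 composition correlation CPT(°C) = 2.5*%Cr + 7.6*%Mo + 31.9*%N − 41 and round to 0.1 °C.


Apply the ASTM G48 empirical CPT estimate: CPT(°C) = 2.5*%Cr + 7.6*%Mo + 31.9*%N − 41
2.5*24.2 = 60.5; 7.6*6.4 = 48.64; 31.9*0.04 = 1.276
CPT = 60.5 + 48.64 + 1.276 − 41 = 69.416 °C
Rounded to 0.1 °C: CPT ≈ 69.4 °C

69.4 °C


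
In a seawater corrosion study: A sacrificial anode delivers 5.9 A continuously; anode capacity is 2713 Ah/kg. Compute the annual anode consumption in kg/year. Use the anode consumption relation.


Annual consumption = current * hours per year / capacity
Rate = 5.9 * 8760 / 2713 = 19.1 kg/year

19.1 kg/year


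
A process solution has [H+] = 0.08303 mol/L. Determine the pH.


pH = −log10[H+]
pH = −log10(0.08303) = 1.08

1.08


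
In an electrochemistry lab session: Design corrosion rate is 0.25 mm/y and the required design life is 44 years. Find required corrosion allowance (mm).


Corrosion allowance = CR × design life
CA = 0.25 * 44 = 11.0 mm

11.0 mm


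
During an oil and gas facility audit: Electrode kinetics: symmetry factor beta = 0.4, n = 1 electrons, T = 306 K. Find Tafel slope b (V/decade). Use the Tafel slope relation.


Apply the Tafel slope relation: b = 2.303*R*T/(beta*n*F)
Numerator: 2.303 * 8.314 * 306 = 5859.03
Denominator: 0.4 * 1 * 96485 = 38594.0
b = 5859.03 / 38594.0 = 0.1518 V/decade

0.1518 V/decade


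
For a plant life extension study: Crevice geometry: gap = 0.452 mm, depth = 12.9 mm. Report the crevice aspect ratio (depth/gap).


Aspect ratio = depth / gap
Ratio = 12.9 / 0.452 = 28.5

28.5


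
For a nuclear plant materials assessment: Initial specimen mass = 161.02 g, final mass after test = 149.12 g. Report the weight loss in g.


Weight loss = initial − final
WL = 161.02 − 149.12 = 11.9 g

11.9 g


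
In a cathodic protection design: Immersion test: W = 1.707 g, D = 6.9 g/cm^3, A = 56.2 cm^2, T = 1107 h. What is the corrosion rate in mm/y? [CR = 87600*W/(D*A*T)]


Apply the mm/y weight-loss relation: CR = 87600 * W / (D * A * T)
Numerator: 87600 * 1.707 = 149533.2
Denominator: 6.9 * 56.2 * 1107 = 429272.46
CR = 149533.2 / 429272.46 = 0.3483 mm/y

0.3483 mm/y


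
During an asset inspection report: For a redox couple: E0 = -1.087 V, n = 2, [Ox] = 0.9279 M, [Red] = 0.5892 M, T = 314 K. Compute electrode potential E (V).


Apply the Nernst equation: E = E0 + (RT/nF)*ln([Ox]/[Red])
Step 1: RT/nF = 8.314*314/(2*96485) = 0.01352851 V
Step 2: [Ox]/[Red] = 0.9279/0.5892 = 1.574847
Step 3: ln(1.574847) = 0.454158
Step 4: correction = 0.01352851 * 0.454158 = 0.006 V
E = -1.087 + 0.006 = -1.081 V

-1.081 V


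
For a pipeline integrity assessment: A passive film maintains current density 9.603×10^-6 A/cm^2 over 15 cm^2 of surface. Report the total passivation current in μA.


I = i_pass * A, then convert A → μA (×10^6)
I = 9.603×10^-6 * 15 * 10^6 = 144.05 μA

144.05 μA


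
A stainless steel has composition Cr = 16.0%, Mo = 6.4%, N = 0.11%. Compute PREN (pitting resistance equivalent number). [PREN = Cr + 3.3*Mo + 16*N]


Apply the PREN formula: PREN = Cr + 3.3*Mo + 16*N
PREN = 16.0 + 3.3*6.4 + 16*0.11
PREN = 16.0 + 21.12 + 1.76 = 38.88

38.88


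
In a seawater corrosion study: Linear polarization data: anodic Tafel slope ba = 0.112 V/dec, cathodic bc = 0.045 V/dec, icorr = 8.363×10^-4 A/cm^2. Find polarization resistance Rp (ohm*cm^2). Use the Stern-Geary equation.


Apply the Stern-Geary equation: Rp = ba*bc / (2.303*icorr*(ba+bc))
ba*bc = 0.112*0.045 = 0.00504
ba+bc = 0.157; 2.303*icorr*(ba+bc) = 2.303*8.363×10^-4*0.157 = 3.0238183×10^-4
Rp = 0.00504 / 3.0238183×10^-4 = 16.7 ohm*cm^2

16.7 ohm*cm^2


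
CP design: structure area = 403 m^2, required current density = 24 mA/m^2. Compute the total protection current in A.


I = area * current density, then convert mA → A (÷1000)
I = 403 * 24 / 1000 = 9.67 A

9.67 A


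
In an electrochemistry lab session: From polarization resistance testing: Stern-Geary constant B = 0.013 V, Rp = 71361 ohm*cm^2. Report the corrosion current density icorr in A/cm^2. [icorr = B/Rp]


Apply the Stern-Geary relation: icorr = B / Rp
icorr = 0.013 / 71361 = 1.822×10^-7 A/cm^2

1.822×10^-7 A/cm^2


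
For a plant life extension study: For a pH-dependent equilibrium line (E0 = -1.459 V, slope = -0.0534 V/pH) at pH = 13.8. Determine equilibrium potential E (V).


Apply the Pourbaix line equation: E = E0 + slope*pH
E = -1.459 + (-0.0534)*13.8 = -1.459 + (-0.73692) = -2.19592 V
Rounded to 4 decimal places: E = -2.1959 V

-2.1959 V


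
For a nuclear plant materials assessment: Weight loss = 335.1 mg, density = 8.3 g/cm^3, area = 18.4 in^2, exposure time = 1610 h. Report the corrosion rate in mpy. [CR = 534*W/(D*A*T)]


Apply the mpy weight-loss relation: CR = 534 * W / (D * A * T)
Numerator: 534 * 335.1 = 178943.4
Denominator: 8.3 * 18.4 * 1610 = 245879.2
CR = 178943.4 / 245879.2 = 0.728 mpy

0.728 mpy


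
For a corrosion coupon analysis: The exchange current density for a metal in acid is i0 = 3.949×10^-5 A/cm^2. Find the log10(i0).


i0 = 3.949×10^-5 A/cm^2
log10(i0) = -4.404

-4.404


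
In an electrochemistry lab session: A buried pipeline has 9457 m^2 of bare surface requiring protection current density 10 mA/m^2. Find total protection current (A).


I = area * current density, then convert mA → A (÷1000)
I = 9457 * 10 / 1000 = 94.57 A

94.57 A


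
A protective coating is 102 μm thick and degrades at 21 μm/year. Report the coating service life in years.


Service life = thickness / degradation rate
Life = 102 / 21 = 4.9 years

4.9 years


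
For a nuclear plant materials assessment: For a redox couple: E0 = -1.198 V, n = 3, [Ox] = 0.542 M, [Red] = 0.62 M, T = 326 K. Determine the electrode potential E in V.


Apply the Nernst equation: E = E0 + (RT/nF)*ln([Ox]/[Red])
Step 1: RT/nF = 8.314*326/(3*96485) = 0.00936368 V
Step 2: [Ox]/[Red] = 0.542/0.62 = 0.874194
Step 3: ln(0.874194) = -0.134453
Step 4: correction = 0.00936368 * -0.134453 = -0.001 V
E = -1.198 + -0.001 = -1.199 V

-1.199 V


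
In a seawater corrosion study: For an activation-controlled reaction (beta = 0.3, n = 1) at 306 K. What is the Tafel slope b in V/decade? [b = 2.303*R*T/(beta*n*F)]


Apply the Tafel slope relation: b = 2.303*R*T/(beta*n*F)
Numerator: 2.303 * 8.314 * 306 = 5859.03
Denominator: 0.3 * 1 * 96485 = 28945.5
b = 5859.03 / 28945.5 = 0.202 V/decade

0.202 V/decade


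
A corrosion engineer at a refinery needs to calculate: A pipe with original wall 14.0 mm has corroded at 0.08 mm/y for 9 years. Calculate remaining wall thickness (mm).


Remaining wall = original − CR × time
t = 14.0 − 0.08*9 = 14.0 − 0.72 = 13.28 mm

13.28 mm


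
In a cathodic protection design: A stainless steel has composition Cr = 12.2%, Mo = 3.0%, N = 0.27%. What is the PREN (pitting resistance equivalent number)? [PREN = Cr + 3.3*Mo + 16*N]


Apply the PREN formula: PREN = Cr + 3.3*Mo + 16*N
PREN = 12.2 + 3.3*3.0 + 16*0.27
PREN = 12.2 + 9.9 + 4.32 = 26.42

26.42


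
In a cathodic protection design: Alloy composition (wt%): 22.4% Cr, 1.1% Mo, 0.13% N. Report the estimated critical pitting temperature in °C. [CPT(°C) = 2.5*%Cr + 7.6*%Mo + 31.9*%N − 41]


Apply the ASTM G48 empirical CPT estimate: CPT(°C) = 2.5*%Cr + 7.6*%Mo + 31.9*%N − 41
2.5*22.4 = 56; 7.6*1.1 = 8.36; 31.9*0.13 = 4.147
CPT = 56 + 8.36 + 4.147 − 41 = 27.507 °C
Rounded to 0.1 °C: CPT ≈ 27.5 °C

27.5 °C


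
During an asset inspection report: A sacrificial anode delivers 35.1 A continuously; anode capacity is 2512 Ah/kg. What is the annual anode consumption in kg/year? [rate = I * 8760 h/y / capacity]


Annual consumption = current * hours per year / capacity
Rate = 35.1 * 8760 / 2512 = 122.4 kg/year

122.4 kg/year


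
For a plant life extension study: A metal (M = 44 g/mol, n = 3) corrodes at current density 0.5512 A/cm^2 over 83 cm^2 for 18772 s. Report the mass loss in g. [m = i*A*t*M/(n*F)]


Apply Faraday's law: m = i*A*t*M / (n*F)
Total charge passed Q = i*A*t = 0.5512*83*18772 = 858811.4912 C
m = Q*M/(n*F) = 858811.4912*44/(3*96485) = 130.548 g

130.548 g


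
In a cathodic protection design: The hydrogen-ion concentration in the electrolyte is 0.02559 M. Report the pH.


pH = −log10[H+]
pH = −log10(0.02559) = 1.59

1.59


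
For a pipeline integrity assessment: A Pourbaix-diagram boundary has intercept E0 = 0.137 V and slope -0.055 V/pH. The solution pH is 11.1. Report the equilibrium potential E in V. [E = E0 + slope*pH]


Apply the Pourbaix line equation: E = E0 + slope*pH
E = 0.137 + (-0.055)*11.1 = 0.137 + (-0.6105) = -0.4735 V
Rounded to 4 decimal places: E = -0.4735 V

-0.4735 V


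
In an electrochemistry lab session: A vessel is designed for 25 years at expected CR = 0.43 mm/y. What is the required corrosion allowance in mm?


Corrosion allowance = CR × design life
CA = 0.43 * 25 = 10.75 mm

10.75 mm


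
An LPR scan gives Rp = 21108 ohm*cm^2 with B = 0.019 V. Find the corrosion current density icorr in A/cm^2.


Apply the Stern-Geary relation: icorr = B / Rp
icorr = 0.019 / 21108 = 9.001×10^-7 A/cm^2

9.001×10^-7 A/cm^2


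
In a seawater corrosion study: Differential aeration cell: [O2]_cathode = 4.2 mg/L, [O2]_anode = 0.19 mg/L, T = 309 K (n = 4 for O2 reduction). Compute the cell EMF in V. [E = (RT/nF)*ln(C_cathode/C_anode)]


Apply the Nernst concentration-cell relation: E = (RT/nF)*ln(C_cathode/C_anode)
RT/nF = 8.314*309/(4*96485) = 0.00665654 V
ln(4.2/0.19) = 3.09582
E = 0.00665654 * 3.09582 = 0.02061 V

0.02061 V


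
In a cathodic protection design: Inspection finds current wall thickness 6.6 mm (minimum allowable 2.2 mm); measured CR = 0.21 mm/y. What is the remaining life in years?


Apply the remaining-life relation: RL = (t_current − t_min) / CR
RL = (6.6 − 2.2) / 0.21 = 4.4 / 0.21 = 21.0 years

21.0 years


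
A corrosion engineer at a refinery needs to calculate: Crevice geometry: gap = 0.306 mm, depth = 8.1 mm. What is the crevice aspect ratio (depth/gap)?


Aspect ratio = depth / gap
Ratio = 8.1 / 0.306 = 26.5

26.5


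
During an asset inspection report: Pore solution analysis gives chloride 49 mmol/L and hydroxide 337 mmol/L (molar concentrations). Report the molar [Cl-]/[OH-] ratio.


Threshold parameter = [Cl-] / [OH-] (molar basis; both in mmol/L, so units cancel)
Ratio = 49 / 337 = 0.15

0.15


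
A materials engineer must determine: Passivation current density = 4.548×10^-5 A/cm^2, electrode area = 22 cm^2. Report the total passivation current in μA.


I = i_pass * A, then convert A → μA (×10^6)
I = 4.548×10^-5 * 22 * 10^6 = 1000.56 μA

1000.56 μA


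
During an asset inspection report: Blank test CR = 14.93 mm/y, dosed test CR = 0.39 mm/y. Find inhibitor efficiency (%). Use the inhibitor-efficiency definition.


Apply the inhibitor-efficiency definition: IE = (CR_blank − CR_inh)/CR_blank × 100
IE = (14.93 − 0.39) / 14.93 × 100
IE = 14.54 / 14.93 × 100 = 97.4 %

97.4 %


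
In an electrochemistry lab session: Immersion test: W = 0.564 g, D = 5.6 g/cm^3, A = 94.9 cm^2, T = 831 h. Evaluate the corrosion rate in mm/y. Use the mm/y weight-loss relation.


Apply the mm/y weight-loss relation: CR = 87600 * W / (D * A * T)
Numerator: 87600 * 0.564 = 49406.4
Denominator: 5.6 * 94.9 * 831 = 441626.64
CR = 49406.4 / 441626.64 = 0.111874 mm/y

0.111874 mm/y


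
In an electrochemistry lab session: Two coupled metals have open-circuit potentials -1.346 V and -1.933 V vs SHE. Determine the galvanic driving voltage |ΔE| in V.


Driving voltage is the absolute potential difference.
|ΔE| = |-1.346 − (-1.933)| = 0.587 V

0.587 V


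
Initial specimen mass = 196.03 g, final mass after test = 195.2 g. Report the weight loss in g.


Weight loss = initial − final
WL = 196.03 − 195.2 = 0.83 g

0.83 g


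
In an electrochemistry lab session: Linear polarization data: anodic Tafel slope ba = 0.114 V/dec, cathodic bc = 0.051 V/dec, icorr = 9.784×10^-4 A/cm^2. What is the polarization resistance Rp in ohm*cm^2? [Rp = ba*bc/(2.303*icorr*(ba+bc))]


Apply the Stern-Geary equation: Rp = ba*bc / (2.303*icorr*(ba+bc))
ba*bc = 0.114*0.051 = 0.005814
ba+bc = 0.165; 2.303*icorr*(ba+bc) = 2.303*9.784×10^-4*0.165 = 3.7178711×10^-4
Rp = 0.005814 / 3.7178711×10^-4 = 15.64 ohm*cm^2

15.64 ohm*cm^2


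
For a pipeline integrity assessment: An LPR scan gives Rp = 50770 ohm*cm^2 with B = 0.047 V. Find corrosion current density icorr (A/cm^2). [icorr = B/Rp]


Apply the Stern-Geary relation: icorr = B / Rp
icorr = 0.047 / 50770 = 9.257×10^-7 A/cm^2

9.257×10^-7 A/cm^2


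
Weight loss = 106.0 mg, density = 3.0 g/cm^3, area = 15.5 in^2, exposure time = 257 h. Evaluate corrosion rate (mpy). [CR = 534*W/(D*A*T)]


Apply the mpy weight-loss relation: CR = 534 * W / (D * A * T)
Numerator: 534 * 106.0 = 56604.0
Denominator: 3.0 * 15.5 * 257 = 11950.5
CR = 56604.0 / 11950.5 = 4.737 mpy

4.737 mpy


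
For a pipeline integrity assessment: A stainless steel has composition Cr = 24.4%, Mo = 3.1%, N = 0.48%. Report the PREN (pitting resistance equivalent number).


Apply the PREN formula: PREN = Cr + 3.3*Mo + 16*N
PREN = 24.4 + 3.3*3.1 + 16*0.48
PREN = 24.4 + 10.23 + 7.68 = 42.31

42.31


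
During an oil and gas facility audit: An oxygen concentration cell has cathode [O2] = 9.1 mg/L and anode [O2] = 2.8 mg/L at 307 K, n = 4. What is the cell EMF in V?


Apply the Nernst concentration-cell relation: E = (RT/nF)*ln(C_cathode/C_anode)
RT/nF = 8.314*307/(4*96485) = 0.00661346 V
ln(9.1/2.8) = 1.17865
E = 0.00661346 * 1.17865 = 0.00779 V

0.00779 V


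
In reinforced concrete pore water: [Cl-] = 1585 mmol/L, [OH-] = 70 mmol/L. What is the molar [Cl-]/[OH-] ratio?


Threshold parameter = [Cl-] / [OH-] (molar basis; both in mmol/L, so units cancel)
Ratio = 1585 / 70 = 22.64

22.64


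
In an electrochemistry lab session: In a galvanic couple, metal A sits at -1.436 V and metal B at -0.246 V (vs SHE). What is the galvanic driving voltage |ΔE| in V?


Driving voltage is the absolute potential difference.
|ΔE| = |-1.436 − (-0.246)| = 1.19 V

1.19 V


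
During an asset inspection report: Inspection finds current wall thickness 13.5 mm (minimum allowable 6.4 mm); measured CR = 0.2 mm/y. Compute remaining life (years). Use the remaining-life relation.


Apply the remaining-life relation: RL = (t_current − t_min) / CR
RL = (13.5 − 6.4) / 0.2 = 7.1 / 0.2 = 35.5 years

35.5 years


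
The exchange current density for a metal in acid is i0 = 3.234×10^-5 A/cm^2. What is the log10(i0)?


i0 = 3.234×10^-5 A/cm^2
log10(i0) = -4.49

-4.49


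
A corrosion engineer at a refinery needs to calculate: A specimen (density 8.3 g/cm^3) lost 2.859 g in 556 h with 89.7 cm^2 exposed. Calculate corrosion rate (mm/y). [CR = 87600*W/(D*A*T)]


Apply the mm/y weight-loss relation: CR = 87600 * W / (D * A * T)
Numerator: 87600 * 2.859 = 250448.4
Denominator: 8.3 * 89.7 * 556 = 413947.56
CR = 250448.4 / 413947.56 = 0.605024 mm/y

0.605024 mm/y


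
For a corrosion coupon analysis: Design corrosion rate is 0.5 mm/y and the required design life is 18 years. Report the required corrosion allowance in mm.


Corrosion allowance = CR × design life
CA = 0.5 * 18 = 9.0 mm

9.0 mm


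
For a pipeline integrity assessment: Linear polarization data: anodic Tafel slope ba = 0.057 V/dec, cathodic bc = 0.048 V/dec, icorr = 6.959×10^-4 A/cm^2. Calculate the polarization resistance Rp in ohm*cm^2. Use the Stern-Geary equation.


Apply the Stern-Geary equation: Rp = ba*bc / (2.303*icorr*(ba+bc))
ba*bc = 0.057*0.048 = 0.002736
ba+bc = 0.105; 2.303*icorr*(ba+bc) = 2.303*6.959×10^-4*0.105 = 1.6827906×10^-4
Rp = 0.002736 / 1.6827906×10^-4 = 16.3 ohm*cm^2

16.3 ohm*cm^2


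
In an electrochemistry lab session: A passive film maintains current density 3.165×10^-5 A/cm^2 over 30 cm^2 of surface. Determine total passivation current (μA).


I = i_pass * A, then convert A → μA (×10^6)
I = 3.165×10^-5 * 30 * 10^6 = 949.5 μA

949.5 μA


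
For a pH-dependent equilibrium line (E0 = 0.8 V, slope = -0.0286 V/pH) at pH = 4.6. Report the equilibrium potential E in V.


Apply the Pourbaix line equation: E = E0 + slope*pH
E = 0.8 + (-0.0286)*4.6 = 0.8 + (-0.13156) = 0.66844 V
Rounded to 3 decimal places: E = 0.668 V

0.668 V


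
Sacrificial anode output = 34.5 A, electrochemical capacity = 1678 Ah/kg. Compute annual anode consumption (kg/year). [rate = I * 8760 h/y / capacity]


Annual consumption = current * hours per year / capacity
Rate = 34.5 * 8760 / 1678 = 180.1 kg/year

180.1 kg/year


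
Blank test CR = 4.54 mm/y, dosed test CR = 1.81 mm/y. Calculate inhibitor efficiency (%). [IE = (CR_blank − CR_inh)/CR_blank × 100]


Apply the inhibitor-efficiency definition: IE = (CR_blank − CR_inh)/CR_blank × 100
IE = (4.54 − 1.81) / 4.54 × 100
IE = 2.73 / 4.54 × 100 = 60.1 %

60.1 %


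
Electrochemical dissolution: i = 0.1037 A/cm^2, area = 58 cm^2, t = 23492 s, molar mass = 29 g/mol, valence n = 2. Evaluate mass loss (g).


Apply Faraday's law: m = i*A*t*M / (n*F)
Total charge passed Q = i*A*t = 0.1037*58*23492 = 141294.9832 C
m = Q*M/(n*F) = 141294.9832*29/(2*96485) = 21.2342 g

21.2342 g


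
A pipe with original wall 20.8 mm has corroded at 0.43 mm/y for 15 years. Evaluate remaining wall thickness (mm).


Remaining wall = original − CR × time
t = 20.8 − 0.43*15 = 20.8 − 6.45 = 14.35 mm

14.35 mm


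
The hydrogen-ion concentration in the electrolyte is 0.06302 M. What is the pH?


pH = −log10[H+]
pH = −log10(0.06302) = 1.2

1.2


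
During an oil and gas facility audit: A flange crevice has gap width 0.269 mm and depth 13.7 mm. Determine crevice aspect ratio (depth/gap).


Aspect ratio = depth / gap
Ratio = 13.7 / 0.269 = 50.9

50.9


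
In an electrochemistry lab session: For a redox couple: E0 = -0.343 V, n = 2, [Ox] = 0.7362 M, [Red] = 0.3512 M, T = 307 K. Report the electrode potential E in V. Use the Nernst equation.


Apply the Nernst equation: E = E0 + (RT/nF)*ln([Ox]/[Red])
Step 1: RT/nF = 8.314*307/(2*96485) = 0.01322692 V
Step 2: [Ox]/[Red] = 0.7362/0.3512 = 2.096241
Step 3: ln(2.096241) = 0.740146
Step 4: correction = 0.01322692 * 0.740146 = 0.01 V
E = -0.343 + 0.01 = -0.333 V

-0.333 V


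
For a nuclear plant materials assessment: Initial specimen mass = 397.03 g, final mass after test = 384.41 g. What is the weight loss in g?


Weight loss = initial − final
WL = 397.03 − 384.41 = 12.62 g

12.62 g


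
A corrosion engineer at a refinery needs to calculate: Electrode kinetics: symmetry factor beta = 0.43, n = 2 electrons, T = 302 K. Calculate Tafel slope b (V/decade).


Apply the Tafel slope relation: b = 2.303*R*T/(beta*n*F)
Numerator: 2.303 * 8.314 * 302 = 5782.44
Denominator: 0.43 * 2 * 96485 = 82977.1
b = 5782.44 / 82977.1 = 0.0697 V/decade

0.0697 V/decade


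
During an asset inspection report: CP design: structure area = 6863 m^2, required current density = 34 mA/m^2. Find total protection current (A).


I = area * current density, then convert mA → A (÷1000)
I = 6863 * 34 / 1000 = 233.34 A

233.34 A


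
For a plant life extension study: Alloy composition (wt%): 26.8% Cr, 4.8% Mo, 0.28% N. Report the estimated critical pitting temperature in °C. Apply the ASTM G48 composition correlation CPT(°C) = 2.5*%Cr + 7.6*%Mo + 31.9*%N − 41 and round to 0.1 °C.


Apply the ASTM G48 empirical CPT estimate: CPT(°C) = 2.5*%Cr + 7.6*%Mo + 31.9*%N − 41
2.5*26.8 = 67; 7.6*4.8 = 36.48; 31.9*0.28 = 8.932
CPT = 67 + 36.48 + 8.932 − 41 = 71.412 °C
Rounded to 0.1 °C: CPT ≈ 71.4 °C

71.4 °C


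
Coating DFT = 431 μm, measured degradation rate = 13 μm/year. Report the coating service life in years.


Service life = thickness / degradation rate
Life = 431 / 13 = 33.2 years

33.2 years


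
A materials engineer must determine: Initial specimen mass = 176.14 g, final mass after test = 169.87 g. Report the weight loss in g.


Weight loss = initial − final
WL = 176.14 − 169.87 = 6.27 g

6.27 g


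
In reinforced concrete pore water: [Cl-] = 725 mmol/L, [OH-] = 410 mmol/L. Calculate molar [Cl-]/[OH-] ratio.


Threshold parameter = [Cl-] / [OH-] (molar basis; both in mmol/L, so units cancel)
Ratio = 725 / 410 = 1.77

1.77


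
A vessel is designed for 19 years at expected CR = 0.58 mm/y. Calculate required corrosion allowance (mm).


Corrosion allowance = CR × design life
CA = 0.58 * 19 = 11.02 mm

11.02 mm
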